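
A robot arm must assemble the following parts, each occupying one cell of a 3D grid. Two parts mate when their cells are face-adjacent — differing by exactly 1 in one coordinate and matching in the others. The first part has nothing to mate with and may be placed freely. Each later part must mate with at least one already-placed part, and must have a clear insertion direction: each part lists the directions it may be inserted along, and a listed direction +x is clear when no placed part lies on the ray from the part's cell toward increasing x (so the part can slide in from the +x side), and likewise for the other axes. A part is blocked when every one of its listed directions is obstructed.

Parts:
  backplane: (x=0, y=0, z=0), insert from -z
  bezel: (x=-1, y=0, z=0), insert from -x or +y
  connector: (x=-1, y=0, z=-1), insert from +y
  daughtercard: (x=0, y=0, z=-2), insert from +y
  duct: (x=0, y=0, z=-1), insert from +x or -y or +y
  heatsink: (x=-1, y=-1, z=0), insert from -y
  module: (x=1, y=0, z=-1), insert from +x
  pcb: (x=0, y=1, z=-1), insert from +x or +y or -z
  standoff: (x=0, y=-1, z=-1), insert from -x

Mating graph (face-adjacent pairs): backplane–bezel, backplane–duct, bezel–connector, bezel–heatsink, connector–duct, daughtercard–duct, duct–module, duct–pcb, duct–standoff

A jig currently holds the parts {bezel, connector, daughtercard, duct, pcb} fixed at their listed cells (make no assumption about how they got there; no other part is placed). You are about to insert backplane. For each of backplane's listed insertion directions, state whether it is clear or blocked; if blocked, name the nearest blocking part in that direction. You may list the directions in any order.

-z: blocked by duct

-z: nearest on ray is duct@(0, 0, -1) ⇒ blocked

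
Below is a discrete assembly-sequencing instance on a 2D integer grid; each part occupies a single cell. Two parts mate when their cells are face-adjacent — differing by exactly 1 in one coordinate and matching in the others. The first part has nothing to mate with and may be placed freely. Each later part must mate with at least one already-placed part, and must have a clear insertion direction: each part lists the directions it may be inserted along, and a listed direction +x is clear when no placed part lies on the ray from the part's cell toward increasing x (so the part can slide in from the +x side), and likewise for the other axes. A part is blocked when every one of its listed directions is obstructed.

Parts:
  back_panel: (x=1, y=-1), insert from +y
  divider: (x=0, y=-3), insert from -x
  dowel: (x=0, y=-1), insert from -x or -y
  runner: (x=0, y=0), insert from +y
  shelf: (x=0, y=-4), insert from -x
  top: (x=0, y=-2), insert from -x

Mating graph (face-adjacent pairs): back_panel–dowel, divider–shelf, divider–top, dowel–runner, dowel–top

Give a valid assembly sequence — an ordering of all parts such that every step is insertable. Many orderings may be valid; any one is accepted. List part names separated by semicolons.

1. dowel@(0, -1) [-x clear] — {dowel}
2. runner@(0, 0) [+y clear] — {dowel, runner}
3. back_panel@(1, -1) [+y clear] — {back_panel, dowel, runner}
4. top@(0, -2) [-x clear] — {back_panel, dowel, runner, top}
5. divider@(0, -3) [-x clear] — {back_panel, divider, dowel, runner, top}
6. shelf@(0, -4) [-x clear] — {back_panel, divider, dowel, runner, shelf, top}

dowel; runner; back_panel; top; divider; shelf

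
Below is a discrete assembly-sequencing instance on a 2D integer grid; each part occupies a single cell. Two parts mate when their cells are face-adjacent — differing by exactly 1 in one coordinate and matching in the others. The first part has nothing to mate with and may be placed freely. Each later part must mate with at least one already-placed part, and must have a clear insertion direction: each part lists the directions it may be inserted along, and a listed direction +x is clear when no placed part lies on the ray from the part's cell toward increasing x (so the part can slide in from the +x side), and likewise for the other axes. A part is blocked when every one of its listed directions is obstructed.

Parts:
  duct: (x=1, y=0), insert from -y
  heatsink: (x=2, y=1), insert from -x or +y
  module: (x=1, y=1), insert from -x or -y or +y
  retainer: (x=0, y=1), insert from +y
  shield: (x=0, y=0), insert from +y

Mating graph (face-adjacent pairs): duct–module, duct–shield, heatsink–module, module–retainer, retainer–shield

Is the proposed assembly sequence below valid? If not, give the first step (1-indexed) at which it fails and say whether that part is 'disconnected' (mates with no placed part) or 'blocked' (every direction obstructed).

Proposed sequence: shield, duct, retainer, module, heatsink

1. shield@(0, 0) [+y clear] — {shield}
2. duct@(1, 0) [-y clear] — {duct, shield}
3. retainer@(0, 1) [+y clear] — {duct, retainer, shield}
4. module@(1, 1) [+y clear] — {duct, module, retainer, shield}
5. heatsink@(2, 1) [+y clear] — {duct, heatsink, module, retainer, shield}

Valid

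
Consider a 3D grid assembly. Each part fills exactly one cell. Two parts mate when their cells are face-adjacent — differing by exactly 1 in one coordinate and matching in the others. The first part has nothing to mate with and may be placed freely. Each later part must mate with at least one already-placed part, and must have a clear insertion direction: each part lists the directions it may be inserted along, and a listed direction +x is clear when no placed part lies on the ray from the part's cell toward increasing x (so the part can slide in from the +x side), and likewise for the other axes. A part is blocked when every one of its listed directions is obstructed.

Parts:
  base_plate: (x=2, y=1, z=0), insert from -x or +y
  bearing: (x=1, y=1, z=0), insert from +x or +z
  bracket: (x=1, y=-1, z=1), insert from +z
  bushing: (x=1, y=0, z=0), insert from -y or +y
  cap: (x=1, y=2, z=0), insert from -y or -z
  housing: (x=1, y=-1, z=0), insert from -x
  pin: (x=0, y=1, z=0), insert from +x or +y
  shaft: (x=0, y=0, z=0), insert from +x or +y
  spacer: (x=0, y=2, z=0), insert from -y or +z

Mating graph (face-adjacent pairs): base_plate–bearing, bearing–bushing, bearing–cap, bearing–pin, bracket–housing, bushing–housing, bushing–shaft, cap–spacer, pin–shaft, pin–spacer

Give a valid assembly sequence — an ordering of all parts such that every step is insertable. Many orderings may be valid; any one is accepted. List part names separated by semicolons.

bushing; bearing; shaft; pin; spacer; base_plate; housing; bracket; cap

1. bushing@(1, 0, 0) [-y clear] — {bushing}
2. bearing@(1, 1, 0) [+x clear] — {bearing, bushing}
3. shaft@(0, 0, 0) [+y clear] — {bearing, bushing, shaft}
4. pin@(0, 1, 0) [+y clear] — {bearing, bushing, pin, shaft}
5. spacer@(0, 2, 0) [+z clear] — {bearing, bushing, pin, shaft, spacer}
6. base_plate@(2, 1, 0) [+y clear] — {base_plate, bearing, bushing, pin, shaft, spacer}
7. housing@(1, -1, 0) [-x clear] — {base_plate, bearing, bushing, housing, pin, shaft, spacer}
8. bracket@(1, -1, 1) [+z clear] — {base_plate, bearing, bracket, bushing, housing, pin, shaft, spacer}
9. cap@(1, 2, 0) [-z clear] — {base_plate, bearing, bracket, bushing, cap, housing, pin, shaft, spacer}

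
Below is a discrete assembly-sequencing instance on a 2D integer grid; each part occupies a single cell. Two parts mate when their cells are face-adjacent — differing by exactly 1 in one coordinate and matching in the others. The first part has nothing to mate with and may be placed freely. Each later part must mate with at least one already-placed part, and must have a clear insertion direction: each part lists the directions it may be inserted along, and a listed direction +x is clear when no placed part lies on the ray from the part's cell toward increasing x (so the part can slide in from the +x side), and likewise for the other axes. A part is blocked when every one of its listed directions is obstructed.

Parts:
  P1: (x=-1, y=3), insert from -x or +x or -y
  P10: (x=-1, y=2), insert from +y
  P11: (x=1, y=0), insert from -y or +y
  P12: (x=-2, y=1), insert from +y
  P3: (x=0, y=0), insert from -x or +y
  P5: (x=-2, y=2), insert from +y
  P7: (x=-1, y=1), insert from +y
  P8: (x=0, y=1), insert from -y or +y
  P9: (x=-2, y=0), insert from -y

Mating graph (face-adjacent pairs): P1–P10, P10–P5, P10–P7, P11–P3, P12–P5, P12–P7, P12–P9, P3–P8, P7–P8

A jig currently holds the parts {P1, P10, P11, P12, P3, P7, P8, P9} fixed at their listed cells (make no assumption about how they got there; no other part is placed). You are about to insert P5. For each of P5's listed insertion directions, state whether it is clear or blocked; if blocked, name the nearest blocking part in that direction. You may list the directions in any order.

+y: clear

+y: ray from P5(-2, 2) has no placed part ⇒ clear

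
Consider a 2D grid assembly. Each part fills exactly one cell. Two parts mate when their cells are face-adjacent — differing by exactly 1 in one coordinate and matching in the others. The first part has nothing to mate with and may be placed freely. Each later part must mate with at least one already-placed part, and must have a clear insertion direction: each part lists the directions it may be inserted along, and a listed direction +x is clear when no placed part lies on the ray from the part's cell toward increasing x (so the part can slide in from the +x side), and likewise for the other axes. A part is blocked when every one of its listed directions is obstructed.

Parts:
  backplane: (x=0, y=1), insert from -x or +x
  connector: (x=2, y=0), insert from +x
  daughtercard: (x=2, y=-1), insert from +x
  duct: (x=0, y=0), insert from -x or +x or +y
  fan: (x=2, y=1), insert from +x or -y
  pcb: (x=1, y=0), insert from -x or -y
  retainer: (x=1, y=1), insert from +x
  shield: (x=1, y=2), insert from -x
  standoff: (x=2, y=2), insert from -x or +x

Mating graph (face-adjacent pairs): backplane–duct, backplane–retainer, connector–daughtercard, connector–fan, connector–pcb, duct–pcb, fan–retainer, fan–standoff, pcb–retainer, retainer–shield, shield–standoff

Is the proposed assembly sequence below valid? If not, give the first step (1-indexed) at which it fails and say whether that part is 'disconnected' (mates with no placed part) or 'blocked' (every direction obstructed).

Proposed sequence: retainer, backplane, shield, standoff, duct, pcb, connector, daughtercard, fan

Valid

1. retainer@(1, 1) [+x clear] — {retainer}
2. backplane@(0, 1) [-x clear] — {backplane, retainer}
3. shield@(1, 2) [-x clear] — {backplane, retainer, shield}
4. standoff@(2, 2) [+x clear] — {backplane, retainer, shield, standoff}
5. duct@(0, 0) [-x clear] — {backplane, duct, retainer, shield, standoff}
6. pcb@(1, 0) [-y clear] — {backplane, duct, pcb, retainer, shield, standoff}
7. connector@(2, 0) [+x clear] — {backplane, connector, duct, pcb, retainer, shield, standoff}
8. daughtercard@(2, -1) [+x clear] — {backplane, connector, daughtercard, duct, pcb, retainer, shield, standoff}
9. fan@(2, 1) [+x clear] — {backplane, connector, daughtercard, duct, fan, pcb, retainer, shield, standoff}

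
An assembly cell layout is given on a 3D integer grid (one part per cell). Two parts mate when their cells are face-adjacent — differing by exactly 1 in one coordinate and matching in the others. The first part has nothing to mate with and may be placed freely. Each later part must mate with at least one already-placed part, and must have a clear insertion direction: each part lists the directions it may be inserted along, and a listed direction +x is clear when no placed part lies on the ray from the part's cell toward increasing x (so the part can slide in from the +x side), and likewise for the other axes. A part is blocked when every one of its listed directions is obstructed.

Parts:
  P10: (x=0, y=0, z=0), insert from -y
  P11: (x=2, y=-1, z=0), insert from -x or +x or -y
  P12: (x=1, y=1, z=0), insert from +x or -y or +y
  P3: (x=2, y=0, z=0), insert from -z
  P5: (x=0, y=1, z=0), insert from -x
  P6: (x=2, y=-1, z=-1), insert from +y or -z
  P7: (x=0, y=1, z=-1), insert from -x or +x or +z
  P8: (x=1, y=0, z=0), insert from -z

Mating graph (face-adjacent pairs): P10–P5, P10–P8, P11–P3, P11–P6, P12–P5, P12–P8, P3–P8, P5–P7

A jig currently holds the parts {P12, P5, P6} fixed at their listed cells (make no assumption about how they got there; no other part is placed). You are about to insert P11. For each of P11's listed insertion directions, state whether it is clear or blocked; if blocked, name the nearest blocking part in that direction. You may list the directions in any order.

+x: clear; -x: clear; -y: clear

-x: ray from P11(2, -1, 0) has no placed part ⇒ clear
+x: ray from P11(2, -1, 0) has no placed part ⇒ clear
-y: ray from P11(2, -1, 0) has no placed part ⇒ clear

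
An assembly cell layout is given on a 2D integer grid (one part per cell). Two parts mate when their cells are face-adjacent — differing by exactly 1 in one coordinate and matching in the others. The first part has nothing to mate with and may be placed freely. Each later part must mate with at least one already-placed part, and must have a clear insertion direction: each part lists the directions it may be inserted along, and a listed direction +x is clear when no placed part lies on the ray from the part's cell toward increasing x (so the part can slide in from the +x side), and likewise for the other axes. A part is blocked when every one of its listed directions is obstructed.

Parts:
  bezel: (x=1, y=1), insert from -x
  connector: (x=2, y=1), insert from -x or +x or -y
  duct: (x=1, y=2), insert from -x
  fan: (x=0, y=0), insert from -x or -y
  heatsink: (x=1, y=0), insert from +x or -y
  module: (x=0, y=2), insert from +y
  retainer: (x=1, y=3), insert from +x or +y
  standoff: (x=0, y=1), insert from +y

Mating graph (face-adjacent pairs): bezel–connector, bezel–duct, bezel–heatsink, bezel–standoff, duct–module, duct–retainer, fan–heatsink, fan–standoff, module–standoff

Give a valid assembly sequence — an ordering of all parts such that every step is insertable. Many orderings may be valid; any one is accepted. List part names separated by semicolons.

1. heatsink@(1, 0) [+x clear] — {heatsink}
2. fan@(0, 0) [-x clear] — {fan, heatsink}
3. bezel@(1, 1) [-x clear] — {bezel, fan, heatsink}
4. standoff@(0, 1) [+y clear] — {bezel, fan, heatsink, standoff}
5. connector@(2, 1) [+x clear] — {bezel, connector, fan, heatsink, standoff}
6. duct@(1, 2) [-x clear] — {bezel, connector, duct, fan, heatsink, standoff}
7. module@(0, 2) [+y clear] — {bezel, connector, duct, fan, heatsink, module, standoff}
8. retainer@(1, 3) [+x clear] — {bezel, connector, duct, fan, heatsink, module, retainer, standoff}

heatsink; fan; bezel; standoff; connector; duct; module; retainer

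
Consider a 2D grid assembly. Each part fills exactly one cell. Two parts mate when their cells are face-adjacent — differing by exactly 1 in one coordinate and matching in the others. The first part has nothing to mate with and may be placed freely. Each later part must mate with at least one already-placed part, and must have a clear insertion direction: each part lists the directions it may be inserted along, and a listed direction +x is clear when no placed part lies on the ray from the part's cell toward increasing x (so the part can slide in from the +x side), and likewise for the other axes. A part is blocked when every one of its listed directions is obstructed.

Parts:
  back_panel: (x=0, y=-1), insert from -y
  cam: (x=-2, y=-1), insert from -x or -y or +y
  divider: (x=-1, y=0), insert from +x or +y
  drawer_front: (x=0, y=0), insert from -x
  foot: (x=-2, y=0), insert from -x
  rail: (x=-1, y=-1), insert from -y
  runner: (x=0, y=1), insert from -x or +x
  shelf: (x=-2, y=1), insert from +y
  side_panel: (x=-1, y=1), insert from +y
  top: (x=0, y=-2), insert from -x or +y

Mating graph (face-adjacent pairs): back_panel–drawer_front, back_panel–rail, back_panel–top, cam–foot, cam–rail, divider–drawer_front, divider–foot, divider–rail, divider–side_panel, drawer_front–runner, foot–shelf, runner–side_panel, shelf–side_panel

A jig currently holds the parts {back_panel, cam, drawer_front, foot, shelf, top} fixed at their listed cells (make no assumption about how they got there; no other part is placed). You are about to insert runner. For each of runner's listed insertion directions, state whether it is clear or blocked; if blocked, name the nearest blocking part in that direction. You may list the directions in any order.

-x: nearest on ray is shelf@(-2, 1) ⇒ blocked
+x: ray from runner(0, 1) has no placed part ⇒ clear

+x: clear; -x: blocked by shelf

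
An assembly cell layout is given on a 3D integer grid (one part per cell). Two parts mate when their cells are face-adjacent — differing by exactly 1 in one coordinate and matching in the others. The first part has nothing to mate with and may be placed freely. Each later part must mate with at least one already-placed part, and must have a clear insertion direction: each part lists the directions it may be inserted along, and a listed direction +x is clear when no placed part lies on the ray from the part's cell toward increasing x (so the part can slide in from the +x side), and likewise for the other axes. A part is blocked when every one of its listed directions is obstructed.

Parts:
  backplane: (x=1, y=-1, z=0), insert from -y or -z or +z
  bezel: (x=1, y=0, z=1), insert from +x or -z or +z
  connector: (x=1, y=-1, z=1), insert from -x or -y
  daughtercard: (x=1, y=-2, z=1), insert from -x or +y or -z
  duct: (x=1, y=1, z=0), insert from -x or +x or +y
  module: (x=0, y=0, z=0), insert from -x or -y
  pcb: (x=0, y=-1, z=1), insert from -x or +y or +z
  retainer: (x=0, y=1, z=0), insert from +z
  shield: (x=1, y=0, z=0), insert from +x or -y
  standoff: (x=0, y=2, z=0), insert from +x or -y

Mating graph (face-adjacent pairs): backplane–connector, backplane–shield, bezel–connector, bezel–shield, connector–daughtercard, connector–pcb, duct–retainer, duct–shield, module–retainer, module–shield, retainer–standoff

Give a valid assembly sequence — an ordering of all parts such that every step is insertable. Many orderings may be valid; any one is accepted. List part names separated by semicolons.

pcb; connector; backplane; bezel; daughtercard; shield; duct; retainer; standoff; module

1. pcb@(0, -1, 1) [-x clear] — {pcb}
2. connector@(1, -1, 1) [-y clear] — {connector, pcb}
3. backplane@(1, -1, 0) [-y clear] — {backplane, connector, pcb}
4. bezel@(1, 0, 1) [+x clear] — {backplane, bezel, connector, pcb}
5. daughtercard@(1, -2, 1) [-x clear] — {backplane, bezel, connector, daughtercard, pcb}
6. shield@(1, 0, 0) [+x clear] — {backplane, bezel, connector, daughtercard, pcb, shield}
7. duct@(1, 1, 0) [-x clear] — {backplane, bezel, connector, daughtercard, duct, pcb, shield}
8. retainer@(0, 1, 0) [+z clear] — {backplane, bezel, connector, daughtercard, duct, pcb, retainer, shield}
9. standoff@(0, 2, 0) [+x clear] — {backplane, bezel, connector, daughtercard, duct, pcb, retainer, shield, standoff}
10. module@(0, 0, 0) [-x clear] — {backplane, bezel, connector, daughtercard, duct, module, pcb, retainer, shield, standoff}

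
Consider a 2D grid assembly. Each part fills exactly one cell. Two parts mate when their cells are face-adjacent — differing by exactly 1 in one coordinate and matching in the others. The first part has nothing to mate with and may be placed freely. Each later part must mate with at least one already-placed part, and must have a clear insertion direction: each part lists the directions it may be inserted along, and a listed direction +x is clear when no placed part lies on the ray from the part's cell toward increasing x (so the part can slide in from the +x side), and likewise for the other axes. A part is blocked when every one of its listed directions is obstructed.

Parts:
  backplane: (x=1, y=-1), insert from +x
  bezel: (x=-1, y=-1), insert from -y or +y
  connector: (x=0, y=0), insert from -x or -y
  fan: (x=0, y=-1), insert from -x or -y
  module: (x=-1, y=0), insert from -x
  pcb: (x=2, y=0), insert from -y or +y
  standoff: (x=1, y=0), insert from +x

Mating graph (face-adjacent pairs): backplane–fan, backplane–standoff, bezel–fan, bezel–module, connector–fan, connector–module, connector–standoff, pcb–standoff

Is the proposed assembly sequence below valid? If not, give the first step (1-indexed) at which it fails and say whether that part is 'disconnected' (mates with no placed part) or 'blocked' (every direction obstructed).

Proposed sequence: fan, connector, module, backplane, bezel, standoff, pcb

1. fan@(0, -1) [-x clear] — {fan}
2. connector@(0, 0) [-x clear] — {connector, fan}
3. module@(-1, 0) [-x clear] — {connector, fan, module}
4. backplane@(1, -1) [+x clear] — {backplane, connector, fan, module}
5. bezel@(-1, -1) [-y clear] — {backplane, bezel, connector, fan, module}
6. standoff@(1, 0) [+x clear] — {backplane, bezel, connector, fan, module, standoff}
7. pcb@(2, 0) [-y clear] — {backplane, bezel, connector, fan, module, pcb, standoff}

Valid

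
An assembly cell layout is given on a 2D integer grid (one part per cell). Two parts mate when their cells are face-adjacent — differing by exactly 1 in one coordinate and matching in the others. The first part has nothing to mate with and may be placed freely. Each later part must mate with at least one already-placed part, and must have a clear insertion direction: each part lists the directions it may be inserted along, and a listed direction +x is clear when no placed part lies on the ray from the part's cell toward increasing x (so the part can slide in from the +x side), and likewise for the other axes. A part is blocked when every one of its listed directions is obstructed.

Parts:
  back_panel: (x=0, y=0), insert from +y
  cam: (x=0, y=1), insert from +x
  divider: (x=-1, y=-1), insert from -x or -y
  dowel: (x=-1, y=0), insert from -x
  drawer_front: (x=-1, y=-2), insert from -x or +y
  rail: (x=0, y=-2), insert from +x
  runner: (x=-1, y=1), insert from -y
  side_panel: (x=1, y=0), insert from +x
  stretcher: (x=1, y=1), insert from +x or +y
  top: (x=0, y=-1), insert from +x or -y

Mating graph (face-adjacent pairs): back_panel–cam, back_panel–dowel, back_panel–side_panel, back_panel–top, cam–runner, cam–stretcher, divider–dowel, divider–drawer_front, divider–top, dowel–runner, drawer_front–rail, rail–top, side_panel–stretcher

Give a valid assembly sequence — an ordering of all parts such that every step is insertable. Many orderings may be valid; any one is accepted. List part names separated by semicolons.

1. top@(0, -1) [+x clear] — {top}
2. back_panel@(0, 0) [+y clear] — {back_panel, top}
3. side_panel@(1, 0) [+x clear] — {back_panel, side_panel, top}
4. rail@(0, -2) [+x clear] — {back_panel, rail, side_panel, top}
5. cam@(0, 1) [+x clear] — {back_panel, cam, rail, side_panel, top}
6. runner@(-1, 1) [-y clear] — {back_panel, cam, rail, runner, side_panel, top}
7. divider@(-1, -1) [-x clear] — {back_panel, cam, divider, rail, runner, side_panel, top}
8. drawer_front@(-1, -2) [-x clear] — {back_panel, cam, divider, drawer_front, rail, runner, side_panel, top}
9. stretcher@(1, 1) [+x clear] — {back_panel, cam, divider, drawer_front, rail, runner, side_panel, stretcher, top}
10. dowel@(-1, 0) [-x clear] — {back_panel, cam, divider, dowel, drawer_front, rail, runner, side_panel, stretcher, top}

top; back_panel; side_panel; rail; cam; runner; divider; drawer_front; stretcher; dowel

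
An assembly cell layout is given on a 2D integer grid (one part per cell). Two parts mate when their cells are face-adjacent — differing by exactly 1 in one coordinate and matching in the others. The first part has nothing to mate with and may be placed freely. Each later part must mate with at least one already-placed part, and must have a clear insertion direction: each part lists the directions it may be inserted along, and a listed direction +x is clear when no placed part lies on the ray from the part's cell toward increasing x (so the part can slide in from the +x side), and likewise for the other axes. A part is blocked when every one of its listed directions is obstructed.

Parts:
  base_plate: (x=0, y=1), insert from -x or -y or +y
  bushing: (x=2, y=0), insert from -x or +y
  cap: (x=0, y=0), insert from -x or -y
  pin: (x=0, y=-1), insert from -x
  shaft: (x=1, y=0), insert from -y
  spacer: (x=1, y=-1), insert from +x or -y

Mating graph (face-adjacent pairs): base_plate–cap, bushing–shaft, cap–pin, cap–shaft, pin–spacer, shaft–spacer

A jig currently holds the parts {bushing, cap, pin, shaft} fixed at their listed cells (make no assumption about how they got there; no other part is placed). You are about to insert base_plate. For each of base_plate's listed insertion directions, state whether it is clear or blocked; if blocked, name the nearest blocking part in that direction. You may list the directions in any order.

+y: clear; -x: clear; -y: blocked by cap

-x: ray from base_plate(0, 1) has no placed part ⇒ clear
-y: nearest on ray is cap@(0, 0) ⇒ blocked
+y: ray from base_plate(0, 1) has no placed part ⇒ clear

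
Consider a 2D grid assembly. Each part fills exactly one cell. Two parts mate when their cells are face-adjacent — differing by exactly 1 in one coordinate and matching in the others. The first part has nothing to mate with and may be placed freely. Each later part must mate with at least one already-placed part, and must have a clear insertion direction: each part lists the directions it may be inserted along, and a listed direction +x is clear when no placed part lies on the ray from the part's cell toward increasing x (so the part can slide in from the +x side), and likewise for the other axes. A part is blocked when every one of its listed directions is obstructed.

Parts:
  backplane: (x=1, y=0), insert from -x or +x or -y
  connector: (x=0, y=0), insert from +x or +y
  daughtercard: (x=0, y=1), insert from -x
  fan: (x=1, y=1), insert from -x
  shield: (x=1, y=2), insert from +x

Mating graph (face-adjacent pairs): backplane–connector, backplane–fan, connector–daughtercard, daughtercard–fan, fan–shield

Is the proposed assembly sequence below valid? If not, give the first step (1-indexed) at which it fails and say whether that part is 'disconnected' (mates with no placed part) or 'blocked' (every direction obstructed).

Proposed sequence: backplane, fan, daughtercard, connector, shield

1. backplane@(1, 0) [-x clear] — {backplane}
2. fan@(1, 1) [-x clear] — {backplane, fan}
3. daughtercard@(0, 1) [-x clear] — {backplane, daughtercard, fan}
4. connector@(0, 0) — +x/+y all obstructed ⇒ blocked

Invalid at step 4 (blocked)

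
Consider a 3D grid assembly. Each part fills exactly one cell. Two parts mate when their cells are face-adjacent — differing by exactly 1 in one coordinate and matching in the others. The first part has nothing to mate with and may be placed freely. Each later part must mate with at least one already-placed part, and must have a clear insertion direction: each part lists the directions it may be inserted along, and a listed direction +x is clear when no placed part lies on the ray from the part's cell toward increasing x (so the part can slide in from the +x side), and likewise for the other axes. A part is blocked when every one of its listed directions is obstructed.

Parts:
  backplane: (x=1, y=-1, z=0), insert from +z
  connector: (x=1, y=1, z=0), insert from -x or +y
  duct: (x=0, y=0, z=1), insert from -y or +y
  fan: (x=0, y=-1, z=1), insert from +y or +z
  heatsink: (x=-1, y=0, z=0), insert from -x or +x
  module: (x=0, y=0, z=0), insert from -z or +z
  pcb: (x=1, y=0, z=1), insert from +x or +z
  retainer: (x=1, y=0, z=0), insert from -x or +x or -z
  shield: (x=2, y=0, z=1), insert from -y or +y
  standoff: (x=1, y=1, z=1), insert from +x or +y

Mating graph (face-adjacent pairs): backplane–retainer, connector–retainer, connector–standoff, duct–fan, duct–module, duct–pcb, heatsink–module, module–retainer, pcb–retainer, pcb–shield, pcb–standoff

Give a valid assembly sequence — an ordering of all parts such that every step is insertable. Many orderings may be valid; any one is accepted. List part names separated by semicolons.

pcb; shield; duct; retainer; backplane; module; connector; fan; standoff; heatsink

1. pcb@(1, 0, 1) [+x clear] — {pcb}
2. shield@(2, 0, 1) [-y clear] — {pcb, shield}
3. duct@(0, 0, 1) [-y clear] — {duct, pcb, shield}
4. retainer@(1, 0, 0) [-x clear] — {duct, pcb, retainer, shield}
5. backplane@(1, -1, 0) [+z clear] — {backplane, duct, pcb, retainer, shield}
6. module@(0, 0, 0) [-z clear] — {backplane, duct, module, pcb, retainer, shield}
7. connector@(1, 1, 0) [-x clear] — {backplane, connector, duct, module, pcb, retainer, shield}
8. fan@(0, -1, 1) [+z clear] — {backplane, connector, duct, fan, module, pcb, retainer, shield}
9. standoff@(1, 1, 1) [+x clear] — {backplane, connector, duct, fan, module, pcb, retainer, shield, standoff}
10. heatsink@(-1, 0, 0) [-x clear] — {backplane, connector, duct, fan, heatsink, module, pcb, retainer, shield, standoff}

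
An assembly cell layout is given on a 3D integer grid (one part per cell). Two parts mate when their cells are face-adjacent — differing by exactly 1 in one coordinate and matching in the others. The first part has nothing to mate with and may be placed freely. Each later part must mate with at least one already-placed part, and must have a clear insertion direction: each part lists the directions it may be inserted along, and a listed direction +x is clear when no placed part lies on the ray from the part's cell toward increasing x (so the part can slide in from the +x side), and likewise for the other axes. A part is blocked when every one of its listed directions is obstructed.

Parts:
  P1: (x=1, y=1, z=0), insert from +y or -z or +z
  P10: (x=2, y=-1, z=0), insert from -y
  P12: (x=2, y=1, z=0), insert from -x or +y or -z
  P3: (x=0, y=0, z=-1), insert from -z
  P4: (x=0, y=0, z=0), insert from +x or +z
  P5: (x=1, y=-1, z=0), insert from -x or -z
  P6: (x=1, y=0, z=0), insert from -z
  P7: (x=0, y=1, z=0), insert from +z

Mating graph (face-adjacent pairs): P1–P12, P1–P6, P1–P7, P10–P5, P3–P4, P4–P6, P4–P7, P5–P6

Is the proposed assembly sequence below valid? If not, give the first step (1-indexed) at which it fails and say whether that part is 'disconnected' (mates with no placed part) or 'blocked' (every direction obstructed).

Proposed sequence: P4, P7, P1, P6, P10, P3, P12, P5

Invalid at step 5 (disconnected)

1. P4@(0, 0, 0) [+x clear] — {P4}
2. P7@(0, 1, 0) [+z clear] — {P4, P7}
3. P1@(1, 1, 0) [+y clear] — {P1, P4, P7}
4. P6@(1, 0, 0) [-z clear] — {P1, P4, P6, P7}
5. P10@(2, -1, 0) — no placed neighbour ⇒ disconnected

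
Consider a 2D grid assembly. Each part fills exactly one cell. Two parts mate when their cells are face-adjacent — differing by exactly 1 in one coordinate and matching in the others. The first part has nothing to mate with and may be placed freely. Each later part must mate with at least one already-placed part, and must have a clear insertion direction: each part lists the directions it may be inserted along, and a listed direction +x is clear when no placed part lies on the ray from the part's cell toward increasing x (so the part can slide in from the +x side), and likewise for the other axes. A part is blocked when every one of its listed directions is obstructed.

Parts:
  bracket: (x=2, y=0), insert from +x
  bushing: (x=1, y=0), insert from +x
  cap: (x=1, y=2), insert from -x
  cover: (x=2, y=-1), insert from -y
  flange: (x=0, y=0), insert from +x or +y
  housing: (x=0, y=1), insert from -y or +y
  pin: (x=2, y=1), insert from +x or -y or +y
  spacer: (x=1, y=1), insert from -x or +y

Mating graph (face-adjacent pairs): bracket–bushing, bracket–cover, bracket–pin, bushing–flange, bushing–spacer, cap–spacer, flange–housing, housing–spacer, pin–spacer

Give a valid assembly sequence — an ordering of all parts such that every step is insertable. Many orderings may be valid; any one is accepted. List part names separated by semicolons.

spacer; housing; flange; cap; pin; bushing; bracket; cover

1. spacer@(1, 1) [-x clear] — {spacer}
2. housing@(0, 1) [-y clear] — {housing, spacer}
3. flange@(0, 0) [+x clear] — {flange, housing, spacer}
4. cap@(1, 2) [-x clear] — {cap, flange, housing, spacer}
5. pin@(2, 1) [+x clear] — {cap, flange, housing, pin, spacer}
6. bushing@(1, 0) [+x clear] — {bushing, cap, flange, housing, pin, spacer}
7. bracket@(2, 0) [+x clear] — {bracket, bushing, cap, flange, housing, pin, spacer}
8. cover@(2, -1) [-y clear] — {bracket, bushing, cap, cover, flange, housing, pin, spacer}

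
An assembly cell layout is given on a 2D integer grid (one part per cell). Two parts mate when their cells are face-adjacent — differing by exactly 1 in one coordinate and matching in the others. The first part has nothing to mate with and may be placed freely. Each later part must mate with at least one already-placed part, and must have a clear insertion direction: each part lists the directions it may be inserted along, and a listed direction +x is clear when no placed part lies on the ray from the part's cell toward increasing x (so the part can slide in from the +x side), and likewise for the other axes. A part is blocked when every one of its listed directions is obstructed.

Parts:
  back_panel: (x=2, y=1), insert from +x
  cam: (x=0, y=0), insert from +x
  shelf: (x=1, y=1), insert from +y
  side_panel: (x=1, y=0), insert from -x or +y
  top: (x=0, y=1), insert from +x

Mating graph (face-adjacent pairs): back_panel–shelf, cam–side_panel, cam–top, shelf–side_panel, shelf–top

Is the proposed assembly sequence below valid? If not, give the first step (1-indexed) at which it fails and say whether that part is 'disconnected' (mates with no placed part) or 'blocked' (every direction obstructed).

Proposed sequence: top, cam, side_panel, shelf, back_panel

1. top@(0, 1) [+x clear] — {top}
2. cam@(0, 0) [+x clear] — {cam, top}
3. side_panel@(1, 0) [+y clear] — {cam, side_panel, top}
4. shelf@(1, 1) [+y clear] — {cam, shelf, side_panel, top}
5. back_panel@(2, 1) [+x clear] — {back_panel, cam, shelf, side_panel, top}

Valid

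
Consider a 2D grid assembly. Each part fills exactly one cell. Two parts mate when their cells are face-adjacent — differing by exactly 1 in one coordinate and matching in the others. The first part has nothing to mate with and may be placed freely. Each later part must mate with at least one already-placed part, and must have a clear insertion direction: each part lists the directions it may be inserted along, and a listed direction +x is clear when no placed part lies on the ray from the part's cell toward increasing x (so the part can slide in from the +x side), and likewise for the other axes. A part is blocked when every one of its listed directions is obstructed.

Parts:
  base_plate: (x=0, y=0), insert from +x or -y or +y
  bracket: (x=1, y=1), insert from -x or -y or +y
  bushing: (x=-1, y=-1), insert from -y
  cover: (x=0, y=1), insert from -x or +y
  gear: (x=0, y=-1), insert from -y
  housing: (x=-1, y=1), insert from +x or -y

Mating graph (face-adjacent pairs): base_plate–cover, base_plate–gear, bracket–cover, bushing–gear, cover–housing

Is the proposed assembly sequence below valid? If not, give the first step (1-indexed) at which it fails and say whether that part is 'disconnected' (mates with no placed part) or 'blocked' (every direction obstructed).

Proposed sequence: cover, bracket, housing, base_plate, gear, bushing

1. cover@(0, 1) [-x clear] — {cover}
2. bracket@(1, 1) [-y clear] — {bracket, cover}
3. housing@(-1, 1) [-y clear] — {bracket, cover, housing}
4. base_plate@(0, 0) [+x clear] — {base_plate, bracket, cover, housing}
5. gear@(0, -1) [-y clear] — {base_plate, bracket, cover, gear, housing}
6. bushing@(-1, -1) [-y clear] — {base_plate, bracket, bushing, cover, gear, housing}

Valid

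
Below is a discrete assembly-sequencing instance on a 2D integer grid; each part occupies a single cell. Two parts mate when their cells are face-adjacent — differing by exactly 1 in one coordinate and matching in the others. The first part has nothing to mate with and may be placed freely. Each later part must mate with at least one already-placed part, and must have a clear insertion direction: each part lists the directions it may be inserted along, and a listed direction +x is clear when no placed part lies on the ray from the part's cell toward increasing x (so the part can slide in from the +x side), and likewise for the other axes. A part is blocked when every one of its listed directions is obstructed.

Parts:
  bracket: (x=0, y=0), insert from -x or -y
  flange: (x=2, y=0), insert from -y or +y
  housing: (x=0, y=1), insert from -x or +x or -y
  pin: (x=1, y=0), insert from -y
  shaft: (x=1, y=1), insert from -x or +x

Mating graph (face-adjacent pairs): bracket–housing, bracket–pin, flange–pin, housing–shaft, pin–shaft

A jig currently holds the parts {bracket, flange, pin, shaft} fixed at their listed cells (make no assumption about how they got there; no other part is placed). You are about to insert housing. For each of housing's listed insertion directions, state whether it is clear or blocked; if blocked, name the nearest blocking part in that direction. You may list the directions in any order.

+x: blocked by shaft; -x: clear; -y: blocked by bracket

-x: ray from housing(0, 1) has no placed part ⇒ clear
+x: nearest on ray is shaft@(1, 1) ⇒ blocked
-y: nearest on ray is bracket@(0, 0) ⇒ blocked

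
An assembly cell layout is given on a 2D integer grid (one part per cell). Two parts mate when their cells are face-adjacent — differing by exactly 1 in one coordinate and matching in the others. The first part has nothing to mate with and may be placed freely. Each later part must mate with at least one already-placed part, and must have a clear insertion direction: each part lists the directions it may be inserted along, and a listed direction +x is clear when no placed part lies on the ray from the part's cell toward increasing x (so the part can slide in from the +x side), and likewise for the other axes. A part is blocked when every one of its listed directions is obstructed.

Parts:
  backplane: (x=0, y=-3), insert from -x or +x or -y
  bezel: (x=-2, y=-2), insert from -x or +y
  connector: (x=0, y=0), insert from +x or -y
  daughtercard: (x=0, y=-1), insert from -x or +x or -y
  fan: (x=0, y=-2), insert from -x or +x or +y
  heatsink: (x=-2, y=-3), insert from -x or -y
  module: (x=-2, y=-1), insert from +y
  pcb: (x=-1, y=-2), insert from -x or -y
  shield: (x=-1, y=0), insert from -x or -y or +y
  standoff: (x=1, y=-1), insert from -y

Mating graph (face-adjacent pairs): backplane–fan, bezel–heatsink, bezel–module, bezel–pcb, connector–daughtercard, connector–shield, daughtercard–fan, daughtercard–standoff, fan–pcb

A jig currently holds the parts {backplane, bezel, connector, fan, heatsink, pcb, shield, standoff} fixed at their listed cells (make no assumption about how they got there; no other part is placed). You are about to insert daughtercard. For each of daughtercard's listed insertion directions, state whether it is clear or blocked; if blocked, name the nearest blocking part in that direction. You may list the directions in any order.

-x: ray from daughtercard(0, -1) has no placed part ⇒ clear
+x: nearest on ray is standoff@(1, -1) ⇒ blocked
-y: nearest on ray is fan@(0, -2) ⇒ blocked

+x: blocked by standoff; -x: clear; -y: blocked by fan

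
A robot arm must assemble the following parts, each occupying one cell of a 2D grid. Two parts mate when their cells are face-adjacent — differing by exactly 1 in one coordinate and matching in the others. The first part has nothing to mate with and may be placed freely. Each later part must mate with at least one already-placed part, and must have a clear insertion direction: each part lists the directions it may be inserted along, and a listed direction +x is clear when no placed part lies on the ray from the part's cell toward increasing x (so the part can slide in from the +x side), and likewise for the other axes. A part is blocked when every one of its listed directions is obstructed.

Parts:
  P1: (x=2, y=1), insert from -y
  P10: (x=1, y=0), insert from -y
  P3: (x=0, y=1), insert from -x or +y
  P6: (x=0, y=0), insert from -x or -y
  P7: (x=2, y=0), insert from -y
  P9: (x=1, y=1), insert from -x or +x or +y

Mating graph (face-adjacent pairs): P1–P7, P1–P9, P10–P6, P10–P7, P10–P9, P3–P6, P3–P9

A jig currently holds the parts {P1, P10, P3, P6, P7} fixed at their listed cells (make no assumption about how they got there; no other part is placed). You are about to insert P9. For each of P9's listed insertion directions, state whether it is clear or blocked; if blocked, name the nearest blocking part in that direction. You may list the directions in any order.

-x: nearest on ray is P3@(0, 1) ⇒ blocked
+x: nearest on ray is P1@(2, 1) ⇒ blocked
+y: ray from P9(1, 1) has no placed part ⇒ clear

+x: blocked by P1; +y: clear; -x: blocked by P3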